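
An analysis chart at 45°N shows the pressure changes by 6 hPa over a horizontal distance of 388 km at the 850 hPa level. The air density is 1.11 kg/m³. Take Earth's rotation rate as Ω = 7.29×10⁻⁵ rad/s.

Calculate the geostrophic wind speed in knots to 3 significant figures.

Coriolis parameter at 45°N:
f = 2Ω sin φ = 2 × 7.29×10⁻⁵ × sin 45° = 1.03×10⁻⁴ s⁻¹
Pressure gradient: |∂P/∂n| = 600 Pa / 388000 m = 1.55×10⁻³ Pa/m
Geostrophic balance (pressure-gradient force = Coriolis force):
V_g = (1/(fρ)) |∂P/∂n| = 1.55×10⁻³ / (1.03×10⁻⁴ × 1.11) = 13.5 m/s
Converting: 13.5 m/s × 1.944 = 26.3 knots

26.3 knots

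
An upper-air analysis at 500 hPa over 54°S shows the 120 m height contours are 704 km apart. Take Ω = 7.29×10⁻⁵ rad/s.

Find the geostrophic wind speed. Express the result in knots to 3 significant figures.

27.6 knots

Coriolis parameter at 54°S:
f = 2Ω sin φ = 2 × 7.29×10⁻⁵ × sin 54° = 1.18×10⁻⁴ s⁻¹
Height gradient: |∂Z/∂n| = 120 m / 704000 m = 1.70×10⁻⁴
On a pressure surface, geostrophic balance gives V_g = (g/f)|∂Z/∂n|:
V_g = 9.81 × 1.70×10⁻⁴ / 1.18×10⁻⁴ = 14.2 m/s
Converting: 14.2 m/s × 1.944 = 27.6 knots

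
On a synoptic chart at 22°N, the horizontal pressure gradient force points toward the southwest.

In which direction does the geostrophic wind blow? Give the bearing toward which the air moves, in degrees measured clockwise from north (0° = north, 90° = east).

The pressure-gradient force points toward the southwest (bearing 225°).
Geostrophic balance: in the Northern Hemisphere the Coriolis force deflects motion to the right, so the geostrophic wind blows 90° to the right of the pressure-gradient force (low pressure on the left).
Rotating 225° by 90° clockwise gives 315° — the wind blows toward the northwest.

315°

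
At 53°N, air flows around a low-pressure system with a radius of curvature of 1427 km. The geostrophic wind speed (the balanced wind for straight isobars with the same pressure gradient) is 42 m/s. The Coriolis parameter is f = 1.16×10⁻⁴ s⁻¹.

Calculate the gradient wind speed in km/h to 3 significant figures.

125 km/h

Around a low, centrifugal force acts outward with Coriolis, so pressure-gradient force balances both:
(1/ρ)|∂P/∂n| = fV + V²/R  →  V² + fR·V − fR·V_g = 0
With fR = 1.16×10⁻⁴ × 1427×10³ m = 166 m/s:
V = [−fR + √((fR)² + 4 fR V_g)]/2 = [−166 + √(166² + 4×166×42)]/2 = 34.7 m/s
Subgeostrophic (V < V_g = 42 m/s), as expected around a low.
Converting: 34.7 m/s × 3.6 = 125 km/h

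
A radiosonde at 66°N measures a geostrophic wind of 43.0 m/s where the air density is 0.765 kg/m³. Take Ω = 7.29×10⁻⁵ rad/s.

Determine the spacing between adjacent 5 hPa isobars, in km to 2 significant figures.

110 km

Coriolis parameter at 66°N:
f = 2Ω sin φ = 2 × 7.29×10⁻⁵ × sin 66° = 1.33×10⁻⁴ s⁻¹
Geostrophic balance rearranged: |∂P/∂n| = f ρ V_g
|∂P/∂n| = 1.33×10⁻⁴ × 0.765 × 43.0 = 4.38×10⁻³ Pa/m
Isobar spacing: Δn = ΔP/|∂P/∂n| = 500 Pa / 4.38×10⁻³ Pa/m = 114118 m ≈ 110 km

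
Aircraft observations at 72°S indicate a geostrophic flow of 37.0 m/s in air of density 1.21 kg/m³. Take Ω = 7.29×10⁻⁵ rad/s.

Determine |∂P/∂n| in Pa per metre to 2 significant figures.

6.2×10⁻³ Pa/m

Coriolis parameter at 72°S:
f = 2Ω sin φ = 2 × 7.29×10⁻⁵ × sin 72° = 1.39×10⁻⁴ s⁻¹
Geostrophic balance rearranged: |∂P/∂n| = f ρ V_g
|∂P/∂n| = 1.39×10⁻⁴ × 1.21 × 37.0 = 6.21×10⁻³ Pa/m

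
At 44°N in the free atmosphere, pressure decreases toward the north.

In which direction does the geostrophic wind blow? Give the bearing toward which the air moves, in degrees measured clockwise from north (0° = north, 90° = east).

The pressure-gradient force points toward the north (bearing 000°).
Geostrophic balance: in the Northern Hemisphere the Coriolis force deflects motion to the right, so the geostrophic wind blows 90° to the right of the pressure-gradient force (low pressure on the left).
Rotating 000° by 90° clockwise gives 090° — the wind blows toward the east.

090°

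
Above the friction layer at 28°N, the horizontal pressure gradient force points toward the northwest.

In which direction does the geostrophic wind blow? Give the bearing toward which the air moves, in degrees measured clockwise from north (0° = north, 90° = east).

045°

The pressure-gradient force points toward the northwest (bearing 315°).
Geostrophic balance: in the Northern Hemisphere the Coriolis force deflects motion to the right, so the geostrophic wind blows 90° to the right of the pressure-gradient force (low pressure on the left).
Rotating 315° by 90° clockwise gives 045° — the wind blows toward the northeast.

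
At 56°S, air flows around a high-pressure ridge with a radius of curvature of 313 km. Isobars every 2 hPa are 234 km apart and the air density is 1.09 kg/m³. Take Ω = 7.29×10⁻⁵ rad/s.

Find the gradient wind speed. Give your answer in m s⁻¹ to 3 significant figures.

Coriolis parameter at 56°S:
f = 2Ω sin φ = 2 × 7.29×10⁻⁵ × sin 56° = 1.21×10⁻⁴ s⁻¹
Pressure gradient: |∂P/∂n| = 200 Pa / 234000 m = 8.55×10⁻⁴ Pa/m
Geostrophic speed: V_g = |∂P/∂n|/(fρ) = 8.55×10⁻⁴/(1.21×10⁻⁴ × 1.09) = 6.49 m/s
Around a high, pressure-gradient force acts outward with centrifugal, so Coriolis balances both:
fV = (1/ρ)|∂P/∂n| + V²/R  →  V² − fR·V + fR·V_g = 0
With fR = 1.21×10⁻⁴ × 313×10³ m = 37.8 m/s:
V = [fR − √((fR)² − 4 fR V_g)]/2 = [37.8 − √(37.8² − 4×37.8×6.49)]/2 = 8.31 m/s
Supergeostrophic (V > V_g = 6.49 m/s), as expected around a high.

8.31 m s⁻¹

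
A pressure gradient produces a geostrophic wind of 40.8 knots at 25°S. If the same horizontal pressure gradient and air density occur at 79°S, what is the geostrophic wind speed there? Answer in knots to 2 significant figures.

18 knots

With the same pressure gradient and density, V_g ∝ 1/f ∝ 1/sin φ.
V₂ = V₁ · sin φ₁ / sin φ₂ = 40.8 × sin 25° / sin 79°
V₂ = 40.8 × 0.4226/0.9816 = 18 knots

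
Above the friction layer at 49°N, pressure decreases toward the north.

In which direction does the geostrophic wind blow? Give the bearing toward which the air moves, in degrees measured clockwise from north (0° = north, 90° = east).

The pressure-gradient force points toward the north (bearing 000°).
Geostrophic balance: in the Northern Hemisphere the Coriolis force deflects motion to the right, so the geostrophic wind blows 90° to the right of the pressure-gradient force (low pressure on the left).
Rotating 000° by 90° clockwise gives 090° — the wind blows toward the east.

090°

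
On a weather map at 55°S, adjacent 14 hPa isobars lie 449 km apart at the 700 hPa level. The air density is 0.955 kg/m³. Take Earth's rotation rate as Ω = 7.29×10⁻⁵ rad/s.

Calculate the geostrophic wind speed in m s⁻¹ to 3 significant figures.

27.3 m s⁻¹

Coriolis parameter at 55°S:
f = 2Ω sin φ = 2 × 7.29×10⁻⁵ × sin 55° = 1.19×10⁻⁴ s⁻¹
Pressure gradient: |∂P/∂n| = 1400 Pa / 449000 m = 3.12×10⁻³ Pa/m
Geostrophic balance (pressure-gradient force = Coriolis force):
V_g = (1/(fρ)) |∂P/∂n| = 3.12×10⁻³ / (1.19×10⁻⁴ × 0.955) = 27.3 m/s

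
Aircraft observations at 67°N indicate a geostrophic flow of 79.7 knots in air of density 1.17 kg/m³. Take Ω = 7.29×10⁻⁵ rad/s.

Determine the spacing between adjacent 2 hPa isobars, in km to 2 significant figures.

Coriolis parameter at 67°N:
f = 2Ω sin φ = 2 × 7.29×10⁻⁵ × sin 67° = 1.34×10⁻⁴ s⁻¹
Wind speed in SI: 79.7 knots = 41.0 m/s
Geostrophic balance rearranged: |∂P/∂n| = f ρ V_g
|∂P/∂n| = 1.34×10⁻⁴ × 1.17 × 41.0 = 6.44×10⁻³ Pa/m
Isobar spacing: Δn = ΔP/|∂P/∂n| = 200 Pa / 6.44×10⁻³ Pa/m = 31064 m ≈ 31 km

31 km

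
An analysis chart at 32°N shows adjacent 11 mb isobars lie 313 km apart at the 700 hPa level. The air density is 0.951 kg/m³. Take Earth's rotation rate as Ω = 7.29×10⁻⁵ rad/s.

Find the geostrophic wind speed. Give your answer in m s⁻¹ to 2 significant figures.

Coriolis parameter at 32°N:
f = 2Ω sin φ = 2 × 7.29×10⁻⁵ × sin 32° = 7.73×10⁻⁵ s⁻¹
Pressure gradient: |∂P/∂n| = 1100 Pa / 313000 m = 3.51×10⁻³ Pa/m
Geostrophic balance (pressure-gradient force = Coriolis force):
V_g = (1/(fρ)) |∂P/∂n| = 3.51×10⁻³ / (7.73×10⁻⁵ × 0.951) = 47.8 m/s

48 m s⁻¹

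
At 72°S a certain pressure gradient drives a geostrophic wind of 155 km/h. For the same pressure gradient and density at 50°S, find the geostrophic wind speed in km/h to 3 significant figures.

192 km/h

With the same pressure gradient and density, V_g ∝ 1/f ∝ 1/sin φ.
V₂ = V₁ · sin φ₁ / sin φ₂ = 155 × sin 72° / sin 50°
V₂ = 155 × 0.9511/0.7660 = 192 km/h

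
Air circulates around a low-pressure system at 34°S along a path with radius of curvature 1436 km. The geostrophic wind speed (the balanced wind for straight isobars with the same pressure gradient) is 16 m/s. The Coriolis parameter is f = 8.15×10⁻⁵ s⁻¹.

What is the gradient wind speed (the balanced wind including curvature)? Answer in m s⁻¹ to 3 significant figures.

14.3 m s⁻¹

Around a low, centrifugal force acts outward with Coriolis, so pressure-gradient force balances both:
(1/ρ)|∂P/∂n| = fV + V²/R  →  V² + fR·V − fR·V_g = 0
With fR = 8.15×10⁻⁵ × 1436×10³ m = 117 m/s:
V = [−fR + √((fR)² + 4 fR V_g)]/2 = [−117 + √(117² + 4×117×16)]/2 = 14.3 m/s
Subgeostrophic (V < V_g = 16 m/s), as expected around a low.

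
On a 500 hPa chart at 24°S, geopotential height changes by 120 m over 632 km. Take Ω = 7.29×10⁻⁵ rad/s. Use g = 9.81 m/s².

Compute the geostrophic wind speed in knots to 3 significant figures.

61.1 knots

Coriolis parameter at 24°S:
f = 2Ω sin φ = 2 × 7.29×10⁻⁵ × sin 24° = 5.93×10⁻⁵ s⁻¹
Height gradient: |∂Z/∂n| = 120 m / 632000 m = 1.90×10⁻⁴
On a pressure surface, geostrophic balance gives V_g = (g/f)|∂Z/∂n|:
V_g = 9.81 × 1.90×10⁻⁴ / 5.93×10⁻⁵ = 31.4 m/s
Converting: 31.4 m/s × 1.944 = 61.1 knots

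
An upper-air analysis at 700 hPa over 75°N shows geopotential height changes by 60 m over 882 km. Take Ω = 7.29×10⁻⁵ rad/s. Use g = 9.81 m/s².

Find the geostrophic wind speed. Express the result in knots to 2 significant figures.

Coriolis parameter at 75°N:
f = 2Ω sin φ = 2 × 7.29×10⁻⁵ × sin 75° = 1.41×10⁻⁴ s⁻¹
Height gradient: |∂Z/∂n| = 60 m / 882000 m = 6.80×10⁻⁵
On a pressure surface, geostrophic balance gives V_g = (g/f)|∂Z/∂n|:
V_g = 9.81 × 6.80×10⁻⁵ / 1.41×10⁻⁴ = 4.74 m/s
Converting: 4.74 m/s × 1.944 = 9.2 knots

9.2 knots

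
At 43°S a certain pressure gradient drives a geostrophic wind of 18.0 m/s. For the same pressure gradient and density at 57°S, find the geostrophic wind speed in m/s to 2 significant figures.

With the same pressure gradient and density, V_g ∝ 1/f ∝ 1/sin φ.
V₂ = V₁ · sin φ₁ / sin φ₂ = 18.0 × sin 43° / sin 57°
V₂ = 18.0 × 0.6820/0.8387 = 15 m/s

15 m/s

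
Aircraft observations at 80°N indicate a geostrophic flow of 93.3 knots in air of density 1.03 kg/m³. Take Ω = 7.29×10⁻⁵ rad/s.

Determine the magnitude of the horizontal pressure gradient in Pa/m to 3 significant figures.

7.10×10⁻³ Pa/m

Coriolis parameter at 80°N:
f = 2Ω sin φ = 2 × 7.29×10⁻⁵ × sin 80° = 1.44×10⁻⁴ s⁻¹
Wind speed in SI: 93.3 knots = 48.0 m/s
Geostrophic balance rearranged: |∂P/∂n| = f ρ V_g
|∂P/∂n| = 1.44×10⁻⁴ × 1.03 × 48.0 = 7.10×10⁻³ Pa/m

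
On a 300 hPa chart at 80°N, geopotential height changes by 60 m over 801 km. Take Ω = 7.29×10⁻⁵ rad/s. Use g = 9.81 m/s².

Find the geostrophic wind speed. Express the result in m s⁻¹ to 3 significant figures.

5.12 m s⁻¹

Coriolis parameter at 80°N:
f = 2Ω sin φ = 2 × 7.29×10⁻⁵ × sin 80° = 1.44×10⁻⁴ s⁻¹
Height gradient: |∂Z/∂n| = 60 m / 801000 m = 7.49×10⁻⁵
On a pressure surface, geostrophic balance gives V_g = (g/f)|∂Z/∂n|:
V_g = 9.81 × 7.49×10⁻⁵ / 1.44×10⁻⁴ = 5.12 m/s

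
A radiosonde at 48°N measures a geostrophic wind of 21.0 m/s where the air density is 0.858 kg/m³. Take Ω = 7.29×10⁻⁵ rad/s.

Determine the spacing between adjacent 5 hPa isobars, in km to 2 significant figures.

260 km

Coriolis parameter at 48°N:
f = 2Ω sin φ = 2 × 7.29×10⁻⁵ × sin 48° = 1.08×10⁻⁴ s⁻¹
Geostrophic balance rearranged: |∂P/∂n| = f ρ V_g
|∂P/∂n| = 1.08×10⁻⁴ × 0.858 × 21.0 = 1.95×10⁻³ Pa/m
Isobar spacing: Δn = ΔP/|∂P/∂n| = 500 Pa / 1.95×10⁻³ Pa/m = 256113 m ≈ 260 km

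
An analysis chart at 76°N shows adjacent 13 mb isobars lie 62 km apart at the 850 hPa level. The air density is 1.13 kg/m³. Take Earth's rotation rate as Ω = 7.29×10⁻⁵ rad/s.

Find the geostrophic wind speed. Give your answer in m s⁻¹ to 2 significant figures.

130 m s⁻¹

Coriolis parameter at 76°N:
f = 2Ω sin φ = 2 × 7.29×10⁻⁵ × sin 76° = 1.41×10⁻⁴ s⁻¹
Pressure gradient: |∂P/∂n| = 1300 Pa / 62000 m = 2.10×10⁻² Pa/m
Geostrophic balance (pressure-gradient force = Coriolis force):
V_g = (1/(fρ)) |∂P/∂n| = 2.10×10⁻² / (1.41×10⁻⁴ × 1.13) = 131 m/s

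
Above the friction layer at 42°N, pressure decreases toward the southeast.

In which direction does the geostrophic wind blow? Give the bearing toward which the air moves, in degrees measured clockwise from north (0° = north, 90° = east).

The pressure-gradient force points toward the southeast (bearing 135°).
Geostrophic balance: in the Northern Hemisphere the Coriolis force deflects motion to the right, so the geostrophic wind blows 90° to the right of the pressure-gradient force (low pressure on the left).
Rotating 135° by 90° clockwise gives 225° — the wind blows toward the southwest.

225°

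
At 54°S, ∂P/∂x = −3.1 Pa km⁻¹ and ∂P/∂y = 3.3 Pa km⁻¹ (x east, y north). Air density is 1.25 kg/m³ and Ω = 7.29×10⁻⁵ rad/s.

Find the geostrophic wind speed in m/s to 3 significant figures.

30.7 m/s

Coriolis parameter at 54°S:
f = 2Ω sin φ = 2 × 7.29×10⁻⁵ × sin 54° = 1.18×10⁻⁴ s⁻¹
In the Southern Hemisphere f is negative: f = −1.18×10⁻⁴ s⁻¹.
Component geostrophic relations (x east, y north):
u_g = −(1/(fρ)) ∂P/∂y,  v_g = (1/(fρ)) ∂P/∂x
u_g = −(3.3×10⁻³)/(−1.18×10⁻⁴ × 1.25) = 22.4 m/s;  v_g = (−3.1×10⁻³)/(−1.18×10⁻⁴ × 1.25) = 21.0 m/s
|V_g| = √(u_g² + v_g²) = 30.7 m/s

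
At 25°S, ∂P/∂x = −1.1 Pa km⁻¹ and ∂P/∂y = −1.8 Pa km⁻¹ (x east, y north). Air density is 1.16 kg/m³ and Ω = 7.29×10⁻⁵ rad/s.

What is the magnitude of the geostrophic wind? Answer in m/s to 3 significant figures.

29.5 m/s

Coriolis parameter at 25°S:
f = 2Ω sin φ = 2 × 7.29×10⁻⁵ × sin 25° = 6.16×10⁻⁵ s⁻¹
In the Southern Hemisphere f is negative: f = −6.16×10⁻⁵ s⁻¹.
Component geostrophic relations (x east, y north):
u_g = −(1/(fρ)) ∂P/∂y,  v_g = (1/(fρ)) ∂P/∂x
u_g = −(−1.8×10⁻³)/(−6.16×10⁻⁵ × 1.16) = −25.2 m/s;  v_g = (−1.1×10⁻³)/(−6.16×10⁻⁵ × 1.16) = 15.4 m/s
|V_g| = √(u_g² + v_g²) = 29.5 m/s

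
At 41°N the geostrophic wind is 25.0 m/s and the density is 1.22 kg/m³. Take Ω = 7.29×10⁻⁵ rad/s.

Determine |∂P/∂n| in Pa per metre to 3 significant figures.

2.92×10⁻³ Pa/m

Coriolis parameter at 41°N:
f = 2Ω sin φ = 2 × 7.29×10⁻⁵ × sin 41° = 9.57×10⁻⁵ s⁻¹
Geostrophic balance rearranged: |∂P/∂n| = f ρ V_g
|∂P/∂n| = 9.57×10⁻⁵ × 1.22 × 25.0 = 2.92×10⁻³ Pa/m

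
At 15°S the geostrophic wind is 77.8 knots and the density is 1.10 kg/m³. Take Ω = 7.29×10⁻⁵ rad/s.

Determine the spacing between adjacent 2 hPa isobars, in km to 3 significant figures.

Coriolis parameter at 15°S:
f = 2Ω sin φ = 2 × 7.29×10⁻⁵ × sin 15° = 3.77×10⁻⁵ s⁻¹
Wind speed in SI: 77.8 knots = 40.0 m/s
Geostrophic balance rearranged: |∂P/∂n| = f ρ V_g
|∂P/∂n| = 3.77×10⁻⁵ × 1.10 × 40.0 = 1.66×10⁻³ Pa/m
Isobar spacing: Δn = ΔP/|∂P/∂n| = 200 Pa / 1.66×10⁻³ Pa/m = 120383 m ≈ 120 km

120 km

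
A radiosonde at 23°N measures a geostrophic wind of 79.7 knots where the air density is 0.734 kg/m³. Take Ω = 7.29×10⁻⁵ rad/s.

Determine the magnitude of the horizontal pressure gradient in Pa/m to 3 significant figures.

1.71×10⁻³ Pa/m

Coriolis parameter at 23°N:
f = 2Ω sin φ = 2 × 7.29×10⁻⁵ × sin 23° = 5.70×10⁻⁵ s⁻¹
Wind speed in SI: 79.7 knots = 41.0 m/s
Geostrophic balance rearranged: |∂P/∂n| = f ρ V_g
|∂P/∂n| = 5.70×10⁻⁵ × 0.734 × 41.0 = 1.71×10⁻³ Pa/m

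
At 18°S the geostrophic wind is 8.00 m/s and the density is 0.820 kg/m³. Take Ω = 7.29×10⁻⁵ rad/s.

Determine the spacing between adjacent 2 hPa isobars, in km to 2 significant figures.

680 km

Coriolis parameter at 18°S:
f = 2Ω sin φ = 2 × 7.29×10⁻⁵ × sin 18° = 4.51×10⁻⁵ s⁻¹
Geostrophic balance rearranged: |∂P/∂n| = f ρ V_g
|∂P/∂n| = 4.51×10⁻⁵ × 0.820 × 8.00 = 2.96×10⁻⁴ Pa/m
Isobar spacing: Δn = ΔP/|∂P/∂n| = 200 Pa / 2.96×10⁻⁴ Pa/m = 676685 m ≈ 680 km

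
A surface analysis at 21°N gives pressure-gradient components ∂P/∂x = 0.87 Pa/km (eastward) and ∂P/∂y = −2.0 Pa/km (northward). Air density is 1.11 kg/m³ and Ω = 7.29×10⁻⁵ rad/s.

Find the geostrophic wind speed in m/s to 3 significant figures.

37.6 m/s

Coriolis parameter at 21°N:
f = 2Ω sin φ = 2 × 7.29×10⁻⁵ × sin 21° = 5.23×10⁻⁵ s⁻¹
Component geostrophic relations (x east, y north):
u_g = −(1/(fρ)) ∂P/∂y,  v_g = (1/(fρ)) ∂P/∂x
u_g = −(−2.0×10⁻³)/(5.23×10⁻⁵ × 1.11) = 34.5 m/s;  v_g = (0.87×10⁻³)/(5.23×10⁻⁵ × 1.11) = 15.0 m/s
|V_g| = √(u_g² + v_g²) = 37.6 m/s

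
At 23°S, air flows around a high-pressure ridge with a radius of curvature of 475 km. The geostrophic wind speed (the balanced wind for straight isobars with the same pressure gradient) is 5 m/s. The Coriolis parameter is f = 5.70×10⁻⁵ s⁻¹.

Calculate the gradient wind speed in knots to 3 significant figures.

12.9 knots

Around a high, pressure-gradient force acts outward with centrifugal, so Coriolis balances both:
fV = (1/ρ)|∂P/∂n| + V²/R  →  V² − fR·V + fR·V_g = 0
With fR = 5.70×10⁻⁵ × 475×10³ m = 27.1 m/s:
V = [fR − √((fR)² − 4 fR V_g)]/2 = [27.1 − √(27.1² − 4×27.1×5)]/2 = 6.62 m/s
Supergeostrophic (V > V_g = 5 m/s), as expected around a high.
Converting: 6.62 m/s × 1.944 = 12.9 knots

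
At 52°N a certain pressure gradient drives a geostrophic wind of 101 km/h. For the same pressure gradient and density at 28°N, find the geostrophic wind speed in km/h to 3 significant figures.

With the same pressure gradient and density, V_g ∝ 1/f ∝ 1/sin φ.
V₂ = V₁ · sin φ₁ / sin φ₂ = 101 × sin 52° / sin 28°
V₂ = 101 × 0.7880/0.4695 = 170 km/h

170 km/h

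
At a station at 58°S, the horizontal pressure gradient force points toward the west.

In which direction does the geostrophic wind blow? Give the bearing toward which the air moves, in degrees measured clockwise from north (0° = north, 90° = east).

180°

The pressure-gradient force points toward the west (bearing 270°).
Geostrophic balance: in the Southern Hemisphere the Coriolis force deflects motion to the left, so the geostrophic wind blows 90° to the left of the pressure-gradient force (low pressure on the right).
Rotating 270° by 90° counterclockwise gives 180° — the wind blows toward the south.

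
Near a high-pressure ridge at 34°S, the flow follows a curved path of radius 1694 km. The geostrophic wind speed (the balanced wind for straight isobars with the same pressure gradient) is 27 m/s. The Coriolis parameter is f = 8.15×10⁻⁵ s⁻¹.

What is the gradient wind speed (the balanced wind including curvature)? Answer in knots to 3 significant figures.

Around a high, pressure-gradient force acts outward with centrifugal, so Coriolis balances both:
fV = (1/ρ)|∂P/∂n| + V²/R  →  V² − fR·V + fR·V_g = 0
With fR = 8.15×10⁻⁵ × 1694×10³ m = 138 m/s:
V = [fR − √((fR)² − 4 fR V_g)]/2 = [138 − √(138² − 4×138×27)]/2 = 36.8 m/s
Supergeostrophic (V > V_g = 27 m/s), as expected around a high.
Converting: 36.8 m/s × 1.944 = 71.6 knots

71.6 knots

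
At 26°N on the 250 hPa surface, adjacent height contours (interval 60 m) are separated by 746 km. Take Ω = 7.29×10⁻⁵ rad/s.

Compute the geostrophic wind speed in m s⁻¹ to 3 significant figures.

Coriolis parameter at 26°N:
f = 2Ω sin φ = 2 × 7.29×10⁻⁵ × sin 26° = 6.39×10⁻⁵ s⁻¹
Height gradient: |∂Z/∂n| = 60 m / 746000 m = 8.04×10⁻⁵
On a pressure surface, geostrophic balance gives V_g = (g/f)|∂Z/∂n|:
V_g = 9.81 × 8.04×10⁻⁵ / 6.39×10⁻⁵ = 12.3 m/s

12.3 m s⁻¹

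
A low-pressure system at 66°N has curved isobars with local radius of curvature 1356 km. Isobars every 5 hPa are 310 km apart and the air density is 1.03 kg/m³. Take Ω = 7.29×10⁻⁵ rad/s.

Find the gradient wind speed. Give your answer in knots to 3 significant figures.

Coriolis parameter at 66°N:
f = 2Ω sin φ = 2 × 7.29×10⁻⁵ × sin 66° = 1.33×10⁻⁴ s⁻¹
Pressure gradient: |∂P/∂n| = 500 Pa / 310000 m = 1.61×10⁻³ Pa/m
Geostrophic speed: V_g = |∂P/∂n|/(fρ) = 1.61×10⁻³/(1.33×10⁻⁴ × 1.03) = 11.8 m/s
Around a low, centrifugal force acts outward with Coriolis, so pressure-gradient force balances both:
(1/ρ)|∂P/∂n| = fV + V²/R  →  V² + fR·V − fR·V_g = 0
With fR = 1.33×10⁻⁴ × 1356×10³ m = 181 m/s:
V = [−fR + √((fR)² + 4 fR V_g)]/2 = [−181 + √(181² + 4×181×11.8)]/2 = 11.1 m/s
Subgeostrophic (V < V_g = 11.8 m/s), as expected around a low.
Converting: 11.1 m/s × 1.944 = 21.5 knots

21.5 knots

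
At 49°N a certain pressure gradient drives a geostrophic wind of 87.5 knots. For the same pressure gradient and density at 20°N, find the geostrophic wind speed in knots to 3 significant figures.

193 knots

With the same pressure gradient and density, V_g ∝ 1/f ∝ 1/sin φ.
V₂ = V₁ · sin φ₁ / sin φ₂ = 87.5 × sin 49° / sin 20°
V₂ = 87.5 × 0.7547/0.3420 = 193 knots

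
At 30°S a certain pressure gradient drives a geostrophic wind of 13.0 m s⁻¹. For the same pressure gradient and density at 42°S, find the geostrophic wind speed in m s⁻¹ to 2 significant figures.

With the same pressure gradient and density, V_g ∝ 1/f ∝ 1/sin φ.
V₂ = V₁ · sin φ₁ / sin φ₂ = 13.0 × sin 30° / sin 42°
V₂ = 13.0 × 0.5000/0.6691 = 9.7 m s⁻¹

9.7 m s⁻¹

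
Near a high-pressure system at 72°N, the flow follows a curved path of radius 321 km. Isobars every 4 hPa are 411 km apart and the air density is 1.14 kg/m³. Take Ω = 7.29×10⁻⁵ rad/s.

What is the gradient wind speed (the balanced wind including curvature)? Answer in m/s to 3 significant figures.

7.38 m/s

Coriolis parameter at 72°N:
f = 2Ω sin φ = 2 × 7.29×10⁻⁵ × sin 72° = 1.39×10⁻⁴ s⁻¹
Pressure gradient: |∂P/∂n| = 400 Pa / 411000 m = 9.73×10⁻⁴ Pa/m
Geostrophic speed: V_g = |∂P/∂n|/(fρ) = 9.73×10⁻⁴/(1.39×10⁻⁴ × 1.14) = 6.16 m/s
Around a high, pressure-gradient force acts outward with centrifugal, so Coriolis balances both:
fV = (1/ρ)|∂P/∂n| + V²/R  →  V² − fR·V + fR·V_g = 0
With fR = 1.39×10⁻⁴ × 321×10³ m = 44.5 m/s:
V = [fR − √((fR)² − 4 fR V_g)]/2 = [44.5 − √(44.5² − 4×44.5×6.16)]/2 = 7.38 m/s
Supergeostrophic (V > V_g = 6.16 m/s), as expected around a high.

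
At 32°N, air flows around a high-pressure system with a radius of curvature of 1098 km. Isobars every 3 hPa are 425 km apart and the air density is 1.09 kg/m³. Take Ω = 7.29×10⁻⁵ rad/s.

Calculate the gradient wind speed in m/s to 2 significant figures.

9.4 m/s

Coriolis parameter at 32°N:
f = 2Ω sin φ = 2 × 7.29×10⁻⁵ × sin 32° = 7.73×10⁻⁵ s⁻¹
Pressure gradient: |∂P/∂n| = 300 Pa / 425000 m = 7.06×10⁻⁴ Pa/m
Geostrophic speed: V_g = |∂P/∂n|/(fρ) = 7.06×10⁻⁴/(7.73×10⁻⁵ × 1.09) = 8.38 m/s
Around a high, pressure-gradient force acts outward with centrifugal, so Coriolis balances both:
fV = (1/ρ)|∂P/∂n| + V²/R  →  V² − fR·V + fR·V_g = 0
With fR = 7.73×10⁻⁵ × 1098×10³ m = 84.8 m/s:
V = [fR − √((fR)² − 4 fR V_g)]/2 = [84.8 − √(84.8² − 4×84.8×8.38)]/2 = 9.43 m/s
Supergeostrophic (V > V_g = 8.38 m/s), as expected around a high.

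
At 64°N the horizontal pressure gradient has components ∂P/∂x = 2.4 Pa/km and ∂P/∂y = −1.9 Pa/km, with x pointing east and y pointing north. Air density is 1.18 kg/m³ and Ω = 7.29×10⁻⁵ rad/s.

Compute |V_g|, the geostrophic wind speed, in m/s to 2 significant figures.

20 m/s

Coriolis parameter at 64°N:
f = 2Ω sin φ = 2 × 7.29×10⁻⁵ × sin 64° = 1.31×10⁻⁴ s⁻¹
Component geostrophic relations (x east, y north):
u_g = −(1/(fρ)) ∂P/∂y,  v_g = (1/(fρ)) ∂P/∂x
u_g = −(−1.9×10⁻³)/(1.31×10⁻⁴ × 1.18) = 12.3 m/s;  v_g = (2.4×10⁻³)/(1.31×10⁻⁴ × 1.18) = 15.5 m/s
|V_g| = √(u_g² + v_g²) = 19.8 m/s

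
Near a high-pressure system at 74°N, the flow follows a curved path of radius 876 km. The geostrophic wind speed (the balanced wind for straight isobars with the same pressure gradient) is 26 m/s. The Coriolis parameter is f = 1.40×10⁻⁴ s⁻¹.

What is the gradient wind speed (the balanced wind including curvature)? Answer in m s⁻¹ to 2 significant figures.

Around a high, pressure-gradient force acts outward with centrifugal, so Coriolis balances both:
fV = (1/ρ)|∂P/∂n| + V²/R  →  V² − fR·V + fR·V_g = 0
With fR = 1.40×10⁻⁴ × 876×10³ m = 123 m/s:
V = [fR − √((fR)² − 4 fR V_g)]/2 = [123 − √(123² − 4×123×26)]/2 = 37.4 m/s
Supergeostrophic (V > V_g = 26 m/s), as expected around a high.

37 m s⁻¹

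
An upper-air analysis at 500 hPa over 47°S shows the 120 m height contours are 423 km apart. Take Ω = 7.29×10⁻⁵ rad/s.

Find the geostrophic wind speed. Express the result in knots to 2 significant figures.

Coriolis parameter at 47°S:
f = 2Ω sin φ = 2 × 7.29×10⁻⁵ × sin 47° = 1.07×10⁻⁴ s⁻¹
Height gradient: |∂Z/∂n| = 120 m / 423000 m = 2.84×10⁻⁴
On a pressure surface, geostrophic balance gives V_g = (g/f)|∂Z/∂n|:
V_g = 9.81 × 2.84×10⁻⁴ / 1.07×10⁻⁴ = 26.1 m/s
Converting: 26.1 m/s × 1.944 = 51 knots

51 knots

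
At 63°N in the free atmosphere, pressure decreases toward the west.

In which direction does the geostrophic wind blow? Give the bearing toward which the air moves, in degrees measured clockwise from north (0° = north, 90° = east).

000°

The pressure-gradient force points toward the west (bearing 270°).
Geostrophic balance: in the Northern Hemisphere the Coriolis force deflects motion to the right, so the geostrophic wind blows 90° to the right of the pressure-gradient force (low pressure on the left).
Rotating 270° by 90° clockwise gives 000° — the wind blows toward the north.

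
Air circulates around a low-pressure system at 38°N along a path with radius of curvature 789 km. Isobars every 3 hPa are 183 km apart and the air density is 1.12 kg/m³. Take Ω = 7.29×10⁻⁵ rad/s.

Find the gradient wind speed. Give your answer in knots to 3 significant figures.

Coriolis parameter at 38°N:
f = 2Ω sin φ = 2 × 7.29×10⁻⁵ × sin 38° = 8.98×10⁻⁵ s⁻¹
Pressure gradient: |∂P/∂n| = 300 Pa / 183000 m = 1.64×10⁻³ Pa/m
Geostrophic speed: V_g = |∂P/∂n|/(fρ) = 1.64×10⁻³/(8.98×10⁻⁵ × 1.12) = 16.3 m/s
Around a low, centrifugal force acts outward with Coriolis, so pressure-gradient force balances both:
(1/ρ)|∂P/∂n| = fV + V²/R  →  V² + fR·V − fR·V_g = 0
With fR = 8.98×10⁻⁵ × 789×10³ m = 70.8 m/s:
V = [−fR + √((fR)² + 4 fR V_g)]/2 = [−70.8 + √(70.8² + 4×70.8×16.3)]/2 = 13.7 m/s
Subgeostrophic (V < V_g = 16.3 m/s), as expected around a low.
Converting: 13.7 m/s × 1.944 = 26.6 knots

26.6 knots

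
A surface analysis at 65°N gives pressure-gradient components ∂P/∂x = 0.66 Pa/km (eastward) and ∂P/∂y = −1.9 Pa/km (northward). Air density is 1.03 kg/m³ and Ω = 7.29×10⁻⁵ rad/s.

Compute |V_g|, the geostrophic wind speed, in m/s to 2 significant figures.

15 m/s

Coriolis parameter at 65°N:
f = 2Ω sin φ = 2 × 7.29×10⁻⁵ × sin 65° = 1.32×10⁻⁴ s⁻¹
Component geostrophic relations (x east, y north):
u_g = −(1/(fρ)) ∂P/∂y,  v_g = (1/(fρ)) ∂P/∂x
u_g = −(−1.9×10⁻³)/(1.32×10⁻⁴ × 1.03) = 14.0 m/s;  v_g = (0.66×10⁻³)/(1.32×10⁻⁴ × 1.03) = 4.85 m/s
|V_g| = √(u_g² + v_g²) = 14.8 m/s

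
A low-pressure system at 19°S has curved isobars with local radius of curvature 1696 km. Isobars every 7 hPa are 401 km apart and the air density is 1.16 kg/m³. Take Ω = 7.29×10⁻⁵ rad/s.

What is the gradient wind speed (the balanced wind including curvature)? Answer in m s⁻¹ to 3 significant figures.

Coriolis parameter at 19°S:
f = 2Ω sin φ = 2 × 7.29×10⁻⁵ × sin 19° = 4.75×10⁻⁵ s⁻¹
Pressure gradient: |∂P/∂n| = 700 Pa / 401000 m = 1.75×10⁻³ Pa/m
Geostrophic speed: V_g = |∂P/∂n|/(fρ) = 1.75×10⁻³/(4.75×10⁻⁵ × 1.16) = 31.7 m/s
Around a low, centrifugal force acts outward with Coriolis, so pressure-gradient force balances both:
(1/ρ)|∂P/∂n| = fV + V²/R  →  V² + fR·V − fR·V_g = 0
With fR = 4.75×10⁻⁵ × 1696×10³ m = 80.5 m/s:
V = [−fR + √((fR)² + 4 fR V_g)]/2 = [−80.5 + √(80.5² + 4×80.5×31.7)]/2 = 24.3 m/s
Subgeostrophic (V < V_g = 31.7 m/s), as expected around a low.

24.3 m s⁻¹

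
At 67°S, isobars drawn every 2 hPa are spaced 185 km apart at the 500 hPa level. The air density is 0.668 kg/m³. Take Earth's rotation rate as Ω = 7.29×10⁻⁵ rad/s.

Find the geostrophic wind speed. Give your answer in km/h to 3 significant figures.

43.4 km/h

Coriolis parameter at 67°S:
f = 2Ω sin φ = 2 × 7.29×10⁻⁵ × sin 67° = 1.34×10⁻⁴ s⁻¹
Pressure gradient: |∂P/∂n| = 200 Pa / 185000 m = 1.08×10⁻³ Pa/m
Geostrophic balance (pressure-gradient force = Coriolis force):
V_g = (1/(fρ)) |∂P/∂n| = 1.08×10⁻³ / (1.34×10⁻⁴ × 0.668) = 12.1 m/s
Converting: 12.1 m/s × 3.6 = 43.4 km/h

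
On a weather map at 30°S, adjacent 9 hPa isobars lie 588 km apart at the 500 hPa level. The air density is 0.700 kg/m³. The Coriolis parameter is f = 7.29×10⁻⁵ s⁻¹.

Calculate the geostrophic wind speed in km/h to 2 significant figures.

Pressure gradient: |∂P/∂n| = 900 Pa / 588000 m = 1.53×10⁻³ Pa/m
Geostrophic balance (pressure-gradient force = Coriolis force):
V_g = (1/(fρ)) |∂P/∂n| = 1.53×10⁻³ / (7.29×10⁻⁵ × 0.700) = 30.0 m/s
Converting: 30.0 m/s × 3.6 = 110 km/h

110 km/h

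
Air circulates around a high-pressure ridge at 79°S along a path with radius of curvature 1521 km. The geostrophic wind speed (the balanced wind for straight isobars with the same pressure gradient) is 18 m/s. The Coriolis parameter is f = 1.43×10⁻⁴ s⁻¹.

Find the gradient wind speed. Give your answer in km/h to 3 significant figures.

Around a high, pressure-gradient force acts outward with centrifugal, so Coriolis balances both:
fV = (1/ρ)|∂P/∂n| + V²/R  →  V² − fR·V + fR·V_g = 0
With fR = 1.43×10⁻⁴ × 1521×10³ m = 218 m/s:
V = [fR − √((fR)² − 4 fR V_g)]/2 = [218 − √(218² − 4×218×18)]/2 = 19.8 m/s
Supergeostrophic (V > V_g = 18 m/s), as expected around a high.
Converting: 19.8 m/s × 3.6 = 71.3 km/h

71.3 km/h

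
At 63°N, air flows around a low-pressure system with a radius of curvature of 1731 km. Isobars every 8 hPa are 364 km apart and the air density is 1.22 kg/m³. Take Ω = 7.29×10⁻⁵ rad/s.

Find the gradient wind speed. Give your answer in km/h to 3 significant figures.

47.2 km/h

Coriolis parameter at 63°N:
f = 2Ω sin φ = 2 × 7.29×10⁻⁵ × sin 63° = 1.30×10⁻⁴ s⁻¹
Pressure gradient: |∂P/∂n| = 800 Pa / 364000 m = 2.20×10⁻³ Pa/m
Geostrophic speed: V_g = |∂P/∂n|/(fρ) = 2.20×10⁻³/(1.30×10⁻⁴ × 1.22) = 13.9 m/s
Around a low, centrifugal force acts outward with Coriolis, so pressure-gradient force balances both:
(1/ρ)|∂P/∂n| = fV + V²/R  →  V² + fR·V − fR·V_g = 0
With fR = 1.30×10⁻⁴ × 1731×10³ m = 225 m/s:
V = [−fR + √((fR)² + 4 fR V_g)]/2 = [−225 + √(225² + 4×225×13.9)]/2 = 13.1 m/s
Subgeostrophic (V < V_g = 13.9 m/s), as expected around a low.
Converting: 13.1 m/s × 3.6 = 47.2 km/h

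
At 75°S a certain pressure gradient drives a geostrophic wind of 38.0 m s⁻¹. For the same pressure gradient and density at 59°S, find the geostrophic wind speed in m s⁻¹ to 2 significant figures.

43 m s⁻¹

With the same pressure gradient and density, V_g ∝ 1/f ∝ 1/sin φ.
V₂ = V₁ · sin φ₁ / sin φ₂ = 38.0 × sin 75° / sin 59°
V₂ = 38.0 × 0.9659/0.8572 = 43 m s⁻¹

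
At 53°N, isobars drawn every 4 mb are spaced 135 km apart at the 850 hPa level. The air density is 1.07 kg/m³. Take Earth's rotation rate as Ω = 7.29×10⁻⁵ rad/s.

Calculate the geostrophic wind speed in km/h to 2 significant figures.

86 km/h

Coriolis parameter at 53°N:
f = 2Ω sin φ = 2 × 7.29×10⁻⁵ × sin 53° = 1.16×10⁻⁴ s⁻¹
Pressure gradient: |∂P/∂n| = 400 Pa / 135000 m = 2.96×10⁻³ Pa/m
Geostrophic balance (pressure-gradient force = Coriolis force):
V_g = (1/(fρ)) |∂P/∂n| = 2.96×10⁻³ / (1.16×10⁻⁴ × 1.07) = 23.8 m/s
Converting: 23.8 m/s × 3.6 = 86 km/h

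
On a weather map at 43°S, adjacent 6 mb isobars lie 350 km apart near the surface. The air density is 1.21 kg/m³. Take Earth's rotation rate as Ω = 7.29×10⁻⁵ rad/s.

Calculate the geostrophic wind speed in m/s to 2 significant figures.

Coriolis parameter at 43°S:
f = 2Ω sin φ = 2 × 7.29×10⁻⁵ × sin 43° = 9.94×10⁻⁵ s⁻¹
Pressure gradient: |∂P/∂n| = 600 Pa / 350000 m = 1.71×10⁻³ Pa/m
Geostrophic balance (pressure-gradient force = Coriolis force):
V_g = (1/(fρ)) |∂P/∂n| = 1.71×10⁻³ / (9.94×10⁻⁵ × 1.21) = 14.2 m/s

14 m/s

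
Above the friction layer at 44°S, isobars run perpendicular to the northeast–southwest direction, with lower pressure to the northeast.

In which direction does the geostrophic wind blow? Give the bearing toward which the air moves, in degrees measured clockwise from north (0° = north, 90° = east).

The pressure-gradient force points toward the northeast (bearing 045°).
Geostrophic balance: in the Southern Hemisphere the Coriolis force deflects motion to the left, so the geostrophic wind blows 90° to the left of the pressure-gradient force (low pressure on the right).
Rotating 045° by 90° counterclockwise gives 315° — the wind blows toward the northwest.

315°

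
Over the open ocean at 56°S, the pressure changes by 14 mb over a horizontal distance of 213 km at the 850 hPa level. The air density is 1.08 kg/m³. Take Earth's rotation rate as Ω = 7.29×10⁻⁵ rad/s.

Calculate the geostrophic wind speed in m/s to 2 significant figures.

Coriolis parameter at 56°S:
f = 2Ω sin φ = 2 × 7.29×10⁻⁵ × sin 56° = 1.21×10⁻⁴ s⁻¹
Pressure gradient: |∂P/∂n| = 1400 Pa / 213000 m = 6.57×10⁻³ Pa/m
Geostrophic balance (pressure-gradient force = Coriolis force):
V_g = (1/(fρ)) |∂P/∂n| = 6.57×10⁻³ / (1.21×10⁻⁴ × 1.08) = 50.3 m/s

50 m/s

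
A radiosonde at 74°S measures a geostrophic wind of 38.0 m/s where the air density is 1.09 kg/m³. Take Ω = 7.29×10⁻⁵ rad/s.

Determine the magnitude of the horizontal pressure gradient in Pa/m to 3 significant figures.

5.81×10⁻³ Pa/m

Coriolis parameter at 74°S:
f = 2Ω sin φ = 2 × 7.29×10⁻⁵ × sin 74° = 1.40×10⁻⁴ s⁻¹
Geostrophic balance rearranged: |∂P/∂n| = f ρ V_g
|∂P/∂n| = 1.40×10⁻⁴ × 1.09 × 38.0 = 5.81×10⁻³ Pa/m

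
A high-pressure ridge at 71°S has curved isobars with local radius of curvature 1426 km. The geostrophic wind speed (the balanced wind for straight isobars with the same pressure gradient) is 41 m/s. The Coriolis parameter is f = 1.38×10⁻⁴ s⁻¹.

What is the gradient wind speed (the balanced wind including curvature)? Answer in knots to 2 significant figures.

Around a high, pressure-gradient force acts outward with centrifugal, so Coriolis balances both:
fV = (1/ρ)|∂P/∂n| + V²/R  →  V² − fR·V + fR·V_g = 0
With fR = 1.38×10⁻⁴ × 1426×10³ m = 197 m/s:
V = [fR − √((fR)² − 4 fR V_g)]/2 = [197 − √(197² − 4×197×41)]/2 = 58.2 m/s
Supergeostrophic (V > V_g = 41 m/s), as expected around a high.
Converting: 58.2 m/s × 1.944 = 110 knots

110 knots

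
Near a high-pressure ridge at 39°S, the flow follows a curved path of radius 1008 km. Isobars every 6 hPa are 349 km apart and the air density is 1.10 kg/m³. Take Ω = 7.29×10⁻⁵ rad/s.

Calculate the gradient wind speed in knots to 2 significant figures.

44 knots

Coriolis parameter at 39°S:
f = 2Ω sin φ = 2 × 7.29×10⁻⁵ × sin 39° = 9.18×10⁻⁵ s⁻¹
Pressure gradient: |∂P/∂n| = 600 Pa / 349000 m = 1.72×10⁻³ Pa/m
Geostrophic speed: V_g = |∂P/∂n|/(fρ) = 1.72×10⁻³/(9.18×10⁻⁵ × 1.10) = 17.0 m/s
Around a high, pressure-gradient force acts outward with centrifugal, so Coriolis balances both:
fV = (1/ρ)|∂P/∂n| + V²/R  →  V² − fR·V + fR·V_g = 0
With fR = 9.18×10⁻⁵ × 1008×10³ m = 92.5 m/s:
V = [fR − √((fR)² − 4 fR V_g)]/2 = [92.5 − √(92.5² − 4×92.5×17)]/2 = 22.5 m/s
Supergeostrophic (V > V_g = 17 m/s), as expected around a high.
Converting: 22.5 m/s × 1.944 = 44 knots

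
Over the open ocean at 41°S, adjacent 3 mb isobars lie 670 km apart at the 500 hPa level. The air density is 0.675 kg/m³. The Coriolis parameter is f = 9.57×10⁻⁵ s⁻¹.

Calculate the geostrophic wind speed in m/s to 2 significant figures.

6.9 m/s

Pressure gradient: |∂P/∂n| = 300 Pa / 670000 m = 4.48×10⁻⁴ Pa/m
Geostrophic balance (pressure-gradient force = Coriolis force):
V_g = (1/(fρ)) |∂P/∂n| = 4.48×10⁻⁴ / (9.57×10⁻⁵ × 0.675) = 6.93 m/s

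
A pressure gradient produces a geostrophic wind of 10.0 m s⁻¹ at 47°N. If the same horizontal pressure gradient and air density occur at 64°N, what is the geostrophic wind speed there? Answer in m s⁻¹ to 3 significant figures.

8.14 m s⁻¹

With the same pressure gradient and density, V_g ∝ 1/f ∝ 1/sin φ.
V₂ = V₁ · sin φ₁ / sin φ₂ = 10.0 × sin 47° / sin 64°
V₂ = 10.0 × 0.7314/0.8988 = 8.14 m s⁻¹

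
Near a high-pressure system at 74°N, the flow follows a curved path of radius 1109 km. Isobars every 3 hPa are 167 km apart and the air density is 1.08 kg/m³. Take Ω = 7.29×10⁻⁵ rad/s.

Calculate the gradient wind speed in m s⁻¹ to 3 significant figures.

Coriolis parameter at 74°N:
f = 2Ω sin φ = 2 × 7.29×10⁻⁵ × sin 74° = 1.40×10⁻⁴ s⁻¹
Pressure gradient: |∂P/∂n| = 300 Pa / 167000 m = 1.80×10⁻³ Pa/m
Geostrophic speed: V_g = |∂P/∂n|/(fρ) = 1.80×10⁻³/(1.40×10⁻⁴ × 1.08) = 11.9 m/s
Around a high, pressure-gradient force acts outward with centrifugal, so Coriolis balances both:
fV = (1/ρ)|∂P/∂n| + V²/R  →  V² − fR·V + fR·V_g = 0
With fR = 1.40×10⁻⁴ × 1109×10³ m = 155 m/s:
V = [fR − √((fR)² − 4 fR V_g)]/2 = [155 − √(155² − 4×155×11.9)]/2 = 12.9 m/s
Supergeostrophic (V > V_g = 11.9 m/s), as expected around a high.

12.9 m s⁻¹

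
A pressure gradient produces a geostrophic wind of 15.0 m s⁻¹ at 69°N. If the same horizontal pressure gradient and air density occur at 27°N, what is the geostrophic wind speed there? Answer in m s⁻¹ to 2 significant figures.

31 m s⁻¹

With the same pressure gradient and density, V_g ∝ 1/f ∝ 1/sin φ.
V₂ = V₁ · sin φ₁ / sin φ₂ = 15.0 × sin 69° / sin 27°
V₂ = 15.0 × 0.9336/0.4540 = 31 m s⁻¹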